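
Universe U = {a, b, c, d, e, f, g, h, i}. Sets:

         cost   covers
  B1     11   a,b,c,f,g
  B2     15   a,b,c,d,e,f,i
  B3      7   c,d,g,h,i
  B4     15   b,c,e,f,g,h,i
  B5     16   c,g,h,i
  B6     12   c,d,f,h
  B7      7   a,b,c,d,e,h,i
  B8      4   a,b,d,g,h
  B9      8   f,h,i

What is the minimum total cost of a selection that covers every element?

B1, B7 cover every element at cost 11 + 7 = 18.
Any cover uses at least 2 sets; among all covering selections none totals below 18.
Greedy by coverage-per-cost would pick B8, B7, B9 for 19 — worse than the optimum 18.

18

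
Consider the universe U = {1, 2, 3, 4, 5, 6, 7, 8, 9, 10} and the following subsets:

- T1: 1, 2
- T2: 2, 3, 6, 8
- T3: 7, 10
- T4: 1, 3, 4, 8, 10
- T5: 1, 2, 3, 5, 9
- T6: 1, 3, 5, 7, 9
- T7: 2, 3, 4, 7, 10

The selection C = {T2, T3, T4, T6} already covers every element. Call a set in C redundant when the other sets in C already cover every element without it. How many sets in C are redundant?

Drop T2: 2, 6 uncovered — not redundant.
Drop T3: the rest still cover every element — redundant.
Drop T4: 4 uncovered — not redundant.
Drop T6: 5, 9 uncovered — not redundant.
1 redundant: T3.

1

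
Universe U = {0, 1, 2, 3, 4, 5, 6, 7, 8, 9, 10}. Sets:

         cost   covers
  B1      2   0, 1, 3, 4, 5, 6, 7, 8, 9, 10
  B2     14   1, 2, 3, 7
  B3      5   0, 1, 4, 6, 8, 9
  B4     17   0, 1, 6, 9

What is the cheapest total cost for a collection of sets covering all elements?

16

B1, B2 cover every element at cost 2 + 14 = 16.
Any cover uses at least 2 sets; among all covering selections none totals below 16.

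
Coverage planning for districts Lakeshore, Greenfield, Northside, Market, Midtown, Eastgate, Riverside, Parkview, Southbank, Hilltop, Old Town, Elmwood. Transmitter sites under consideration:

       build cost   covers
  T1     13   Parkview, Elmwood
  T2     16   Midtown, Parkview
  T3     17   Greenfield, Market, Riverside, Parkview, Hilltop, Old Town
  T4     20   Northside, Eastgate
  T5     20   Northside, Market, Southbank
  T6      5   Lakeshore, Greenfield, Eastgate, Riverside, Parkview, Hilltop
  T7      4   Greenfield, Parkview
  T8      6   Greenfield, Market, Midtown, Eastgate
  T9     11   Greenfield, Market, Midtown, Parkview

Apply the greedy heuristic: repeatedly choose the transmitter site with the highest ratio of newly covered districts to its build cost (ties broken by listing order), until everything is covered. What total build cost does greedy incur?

61

Pick 1: T6 adds 6 new (Lakeshore, Greenfield, Eastgate, Riverside, Parkview, Hilltop) at build cost 5 (ratio 6/5).
Pick 2: T8 adds 2 new (Market, Midtown) at build cost 6 (ratio 2/6).
Pick 3: T5 adds 2 new (Northside, Southbank) at build cost 20 (ratio 2/20).
Pick 4: T1 adds 1 new (Elmwood) at build cost 13 (ratio 1/13).
Pick 5: T3 adds 1 new (Old Town) at build cost 17 (ratio 1/17).
Greedy total build cost: 5 + 6 + 20 + 13 + 17 = 61.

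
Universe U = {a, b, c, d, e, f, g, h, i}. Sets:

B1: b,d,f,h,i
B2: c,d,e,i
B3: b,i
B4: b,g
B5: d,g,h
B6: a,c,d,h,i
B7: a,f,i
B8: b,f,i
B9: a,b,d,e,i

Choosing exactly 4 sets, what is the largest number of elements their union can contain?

Choosing B1, B2, B4, B6 covers {a, b, c, d, e, f, g, h, i} — 9 elements.
That is all 9 elements.

9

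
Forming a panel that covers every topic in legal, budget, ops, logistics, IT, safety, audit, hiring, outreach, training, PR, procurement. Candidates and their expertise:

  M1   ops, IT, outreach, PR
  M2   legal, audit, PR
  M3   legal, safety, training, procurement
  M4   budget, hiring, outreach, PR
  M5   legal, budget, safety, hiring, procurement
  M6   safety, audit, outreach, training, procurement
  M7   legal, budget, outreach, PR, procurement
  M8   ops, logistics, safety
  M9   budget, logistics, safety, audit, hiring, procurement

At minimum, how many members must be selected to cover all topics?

M1, M3, M9 together cover {legal, budget, ops, logistics, IT, safety, audit, hiring, outreach, training, PR, procurement} — every topic.
No 2 of the 9 members cover everything (all 36 pairs fall short), so 3 is minimum.

3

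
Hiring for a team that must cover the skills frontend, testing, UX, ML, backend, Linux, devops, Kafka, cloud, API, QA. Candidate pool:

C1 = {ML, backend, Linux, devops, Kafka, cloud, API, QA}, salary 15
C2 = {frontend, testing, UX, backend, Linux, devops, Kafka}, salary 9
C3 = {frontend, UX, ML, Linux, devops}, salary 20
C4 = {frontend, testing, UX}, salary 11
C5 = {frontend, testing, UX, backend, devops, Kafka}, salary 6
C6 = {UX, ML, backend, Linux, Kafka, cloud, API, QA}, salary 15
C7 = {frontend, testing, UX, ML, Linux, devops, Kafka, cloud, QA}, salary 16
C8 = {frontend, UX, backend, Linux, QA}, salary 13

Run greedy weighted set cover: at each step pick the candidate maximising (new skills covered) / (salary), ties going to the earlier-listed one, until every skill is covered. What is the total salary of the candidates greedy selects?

21

Pick 1: C5 adds 6 new (frontend, testing, UX, backend, devops, Kafka) at salary 6 (ratio 6/6).
Pick 2: C1 adds 5 new (ML, Linux, cloud, API, QA) at salary 15 (ratio 5/15).
Greedy total salary: 6 + 15 = 21.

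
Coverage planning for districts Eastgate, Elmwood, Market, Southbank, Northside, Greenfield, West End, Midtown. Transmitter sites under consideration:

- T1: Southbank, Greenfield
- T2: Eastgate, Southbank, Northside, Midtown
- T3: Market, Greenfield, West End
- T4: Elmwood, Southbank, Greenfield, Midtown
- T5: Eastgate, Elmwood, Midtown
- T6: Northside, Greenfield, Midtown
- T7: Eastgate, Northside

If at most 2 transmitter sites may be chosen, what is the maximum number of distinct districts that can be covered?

7

Choosing T2, T3 covers {Eastgate, Market, Southbank, Northside, Greenfield, West End, Midtown} — 7 districts.
No choice of 2 transmitter sites does better; here Elmwood is left uncovered.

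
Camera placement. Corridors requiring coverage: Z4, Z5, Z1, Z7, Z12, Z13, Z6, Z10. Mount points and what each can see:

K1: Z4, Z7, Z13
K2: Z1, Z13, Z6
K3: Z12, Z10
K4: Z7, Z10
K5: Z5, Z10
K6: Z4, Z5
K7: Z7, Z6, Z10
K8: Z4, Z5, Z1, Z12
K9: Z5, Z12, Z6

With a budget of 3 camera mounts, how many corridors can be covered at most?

8

Choosing K1, K7, K8 covers {Z4, Z5, Z1, Z7, Z12, Z13, Z6, Z10} — 8 corridors.
That is all 8 corridors.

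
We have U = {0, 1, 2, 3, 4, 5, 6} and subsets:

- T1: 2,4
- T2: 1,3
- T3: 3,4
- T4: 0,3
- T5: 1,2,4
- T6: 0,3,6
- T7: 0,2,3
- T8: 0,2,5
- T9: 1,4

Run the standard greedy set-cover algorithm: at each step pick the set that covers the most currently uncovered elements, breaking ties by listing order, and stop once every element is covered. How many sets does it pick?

3

Pick 1: T5 covers 3 new elements (1, 2, 4).
Pick 2: T6 covers 3 new elements (0, 3, 6).
Pick 3: T8 covers 1 new elements (5).
Greedy uses 3 sets.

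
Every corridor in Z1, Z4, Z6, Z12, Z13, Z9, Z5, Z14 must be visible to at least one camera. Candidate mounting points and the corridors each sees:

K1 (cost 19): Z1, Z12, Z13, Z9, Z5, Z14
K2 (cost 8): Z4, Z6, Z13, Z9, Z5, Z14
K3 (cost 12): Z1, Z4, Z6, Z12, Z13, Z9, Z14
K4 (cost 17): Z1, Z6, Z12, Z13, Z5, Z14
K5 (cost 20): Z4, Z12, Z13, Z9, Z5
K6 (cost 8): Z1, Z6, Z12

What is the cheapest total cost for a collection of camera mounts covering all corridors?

16

K2, K6 cover every corridor at cost 8 + 8 = 16.
Any cover uses at least 2 camera mounts; among all covering selections none totals below 16.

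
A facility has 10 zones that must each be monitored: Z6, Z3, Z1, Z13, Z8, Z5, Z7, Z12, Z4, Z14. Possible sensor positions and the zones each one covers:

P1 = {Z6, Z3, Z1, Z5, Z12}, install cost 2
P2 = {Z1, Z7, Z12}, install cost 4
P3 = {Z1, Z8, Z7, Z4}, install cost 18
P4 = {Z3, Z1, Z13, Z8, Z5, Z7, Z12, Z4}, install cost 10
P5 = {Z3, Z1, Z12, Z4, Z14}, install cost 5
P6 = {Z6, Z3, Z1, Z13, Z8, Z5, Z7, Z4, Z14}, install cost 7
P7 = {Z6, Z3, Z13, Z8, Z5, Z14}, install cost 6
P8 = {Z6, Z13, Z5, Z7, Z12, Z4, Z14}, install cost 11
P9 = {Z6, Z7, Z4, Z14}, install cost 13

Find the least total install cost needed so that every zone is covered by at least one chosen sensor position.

9

P1, P6 cover every zone at install cost 2 + 7 = 9.
Any cover uses at least 2 sensor positions; among all covering selections none totals below 9.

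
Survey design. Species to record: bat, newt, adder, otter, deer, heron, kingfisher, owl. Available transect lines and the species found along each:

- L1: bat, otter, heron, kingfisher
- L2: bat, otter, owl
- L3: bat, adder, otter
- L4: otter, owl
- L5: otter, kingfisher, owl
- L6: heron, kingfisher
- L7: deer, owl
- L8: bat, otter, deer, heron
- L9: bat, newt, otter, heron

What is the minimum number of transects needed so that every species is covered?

4

L1, L3, L7, L9 together cover {bat, newt, adder, otter, deer, heron, kingfisher, owl} — every species.
No 3 of the 9 transects cover everything (all 84 triples fall short), so 4 is minimum.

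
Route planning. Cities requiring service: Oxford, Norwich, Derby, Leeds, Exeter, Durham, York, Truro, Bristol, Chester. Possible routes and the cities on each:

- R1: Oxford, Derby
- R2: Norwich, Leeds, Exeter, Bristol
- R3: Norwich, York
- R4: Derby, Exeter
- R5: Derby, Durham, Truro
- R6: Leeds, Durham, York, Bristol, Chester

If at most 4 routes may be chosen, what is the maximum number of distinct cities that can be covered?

Choosing R1, R2, R5, R6 covers {Oxford, Norwich, Derby, Leeds, Exeter, Durham, York, Truro, Bristol, Chester} — 10 cities.
That is all 10 cities.

10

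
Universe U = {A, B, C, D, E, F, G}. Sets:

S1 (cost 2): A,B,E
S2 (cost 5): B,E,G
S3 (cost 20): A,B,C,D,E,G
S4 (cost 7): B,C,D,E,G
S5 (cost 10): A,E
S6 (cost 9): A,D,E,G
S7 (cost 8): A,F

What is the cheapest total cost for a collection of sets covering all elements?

15

S4, S7 cover every element at cost 7 + 8 = 15.
Any cover uses at least 2 sets; among all covering selections none totals below 15.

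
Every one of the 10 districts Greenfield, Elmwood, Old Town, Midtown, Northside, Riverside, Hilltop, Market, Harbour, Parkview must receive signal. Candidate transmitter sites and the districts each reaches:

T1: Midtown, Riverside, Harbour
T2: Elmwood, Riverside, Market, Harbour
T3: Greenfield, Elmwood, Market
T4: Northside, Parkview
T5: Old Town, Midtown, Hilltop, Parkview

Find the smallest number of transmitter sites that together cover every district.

T1, T3, T4, T5 together cover {Greenfield, Elmwood, Old Town, Midtown, Northside, Riverside, Hilltop, Market, Harbour, Parkview} — every district.
No 3 of the 5 transmitter sites cover everything (all 10 triples fall short), so 4 is minimum.

4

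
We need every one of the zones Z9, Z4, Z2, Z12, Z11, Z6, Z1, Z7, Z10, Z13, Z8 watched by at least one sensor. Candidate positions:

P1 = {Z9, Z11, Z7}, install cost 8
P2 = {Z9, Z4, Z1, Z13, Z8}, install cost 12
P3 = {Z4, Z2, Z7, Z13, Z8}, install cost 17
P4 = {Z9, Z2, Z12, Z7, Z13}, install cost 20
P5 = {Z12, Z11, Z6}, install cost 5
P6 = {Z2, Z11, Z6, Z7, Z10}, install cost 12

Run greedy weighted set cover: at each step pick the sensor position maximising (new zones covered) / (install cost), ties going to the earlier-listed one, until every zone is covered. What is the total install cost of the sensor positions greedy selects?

29

Pick 1: P5 adds 3 new (Z12, Z11, Z6) at install cost 5 (ratio 3/5).
Pick 2: P2 adds 5 new (Z9, Z4, Z1, Z13, Z8) at install cost 12 (ratio 5/12).
Pick 3: P6 adds 3 new (Z2, Z7, Z10) at install cost 12 (ratio 3/12).
Greedy total install cost: 5 + 12 + 12 = 29.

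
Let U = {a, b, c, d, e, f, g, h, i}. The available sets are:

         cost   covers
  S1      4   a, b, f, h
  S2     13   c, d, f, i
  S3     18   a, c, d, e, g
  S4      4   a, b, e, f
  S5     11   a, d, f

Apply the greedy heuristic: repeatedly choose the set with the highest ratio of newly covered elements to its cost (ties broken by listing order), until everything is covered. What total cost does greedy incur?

Pick 1: S1 adds 4 new (a, b, f, h) at cost 4 (ratio 4/4).
Pick 2: S4 adds 1 new (e) at cost 4 (ratio 1/4).
Pick 3: S2 adds 3 new (c, d, i) at cost 13 (ratio 3/13).
Pick 4: S3 adds 1 new (g) at cost 18 (ratio 1/18).
Greedy total cost: 4 + 4 + 13 + 18 = 39. (The true optimum is 35, so greedy overshoots here.)

39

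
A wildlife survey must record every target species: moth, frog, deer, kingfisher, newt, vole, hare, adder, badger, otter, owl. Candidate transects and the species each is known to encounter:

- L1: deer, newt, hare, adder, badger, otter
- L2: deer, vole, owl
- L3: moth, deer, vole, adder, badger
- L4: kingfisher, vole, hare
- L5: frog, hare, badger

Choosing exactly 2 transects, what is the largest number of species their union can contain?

Choosing L1, L2 covers {deer, newt, vole, hare, adder, badger, otter, owl} — 8 species.
No choice of 2 transects does better; here moth, frog, kingfisher are left uncovered.

8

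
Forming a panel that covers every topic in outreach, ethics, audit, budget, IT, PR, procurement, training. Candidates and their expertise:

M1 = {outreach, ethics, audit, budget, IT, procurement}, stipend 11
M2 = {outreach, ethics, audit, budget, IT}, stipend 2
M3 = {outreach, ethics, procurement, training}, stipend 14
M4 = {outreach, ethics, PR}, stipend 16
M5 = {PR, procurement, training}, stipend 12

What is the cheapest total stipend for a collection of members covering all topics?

14

M2, M5 cover every topic at stipend 2 + 12 = 14.
Any cover uses at least 2 members; among all covering selections none totals below 14.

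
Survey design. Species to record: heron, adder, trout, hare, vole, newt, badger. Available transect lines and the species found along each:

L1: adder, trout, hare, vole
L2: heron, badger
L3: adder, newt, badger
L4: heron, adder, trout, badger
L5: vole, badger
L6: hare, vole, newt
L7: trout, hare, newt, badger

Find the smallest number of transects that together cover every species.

2

L4, L6 together cover {heron, adder, trout, hare, vole, newt, badger} — every species.
No single transect contains all 7 species, so 2 is optimal.
Greedy (largest uncovered first) would take L1, L2, L3 — 3 transects — but 2 suffice.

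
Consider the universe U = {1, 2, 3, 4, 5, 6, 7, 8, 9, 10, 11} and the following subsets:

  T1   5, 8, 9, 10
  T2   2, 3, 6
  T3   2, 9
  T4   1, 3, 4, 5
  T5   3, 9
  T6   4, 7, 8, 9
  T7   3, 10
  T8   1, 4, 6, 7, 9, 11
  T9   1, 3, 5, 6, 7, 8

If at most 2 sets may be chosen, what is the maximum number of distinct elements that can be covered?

Choosing T1, T8 covers {1, 4, 5, 6, 7, 8, 9, 10, 11} — 9 elements.
No choice of 2 sets does better; here 2, 3 are left uncovered.

9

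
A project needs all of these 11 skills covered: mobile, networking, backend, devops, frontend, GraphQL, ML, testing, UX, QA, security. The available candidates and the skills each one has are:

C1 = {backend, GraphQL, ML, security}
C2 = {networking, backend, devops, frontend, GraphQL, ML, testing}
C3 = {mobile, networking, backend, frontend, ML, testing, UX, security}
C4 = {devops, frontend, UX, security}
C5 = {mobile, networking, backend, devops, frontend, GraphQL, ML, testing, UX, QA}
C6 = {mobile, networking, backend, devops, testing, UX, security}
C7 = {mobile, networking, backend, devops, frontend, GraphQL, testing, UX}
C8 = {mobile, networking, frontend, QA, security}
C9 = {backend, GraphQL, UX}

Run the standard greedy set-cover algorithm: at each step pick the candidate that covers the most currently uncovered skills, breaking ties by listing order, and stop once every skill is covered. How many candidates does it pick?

Pick 1: C5 covers 10 new skills (mobile, networking, backend, devops, frontend, GraphQL, ML, testing, UX, QA).
Pick 2: C1 covers 1 new skills (security).
Greedy uses 2 candidates.

2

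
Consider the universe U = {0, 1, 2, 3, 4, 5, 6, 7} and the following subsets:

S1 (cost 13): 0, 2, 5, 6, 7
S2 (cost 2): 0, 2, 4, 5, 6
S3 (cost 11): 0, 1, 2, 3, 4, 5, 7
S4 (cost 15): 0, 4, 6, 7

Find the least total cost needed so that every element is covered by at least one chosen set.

13

S2, S3 cover every element at cost 2 + 11 = 13.
Any cover uses at least 2 sets; among all covering selections none totals below 13.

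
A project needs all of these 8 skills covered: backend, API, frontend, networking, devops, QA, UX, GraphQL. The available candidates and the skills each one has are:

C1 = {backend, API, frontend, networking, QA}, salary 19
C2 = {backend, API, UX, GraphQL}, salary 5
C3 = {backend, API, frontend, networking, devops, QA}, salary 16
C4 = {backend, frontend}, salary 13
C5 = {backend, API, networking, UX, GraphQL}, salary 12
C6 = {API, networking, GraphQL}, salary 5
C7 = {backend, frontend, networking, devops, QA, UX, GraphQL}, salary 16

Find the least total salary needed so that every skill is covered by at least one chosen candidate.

C2, C3 cover every skill at salary 5 + 16 = 21.
Any cover uses at least 2 candidates; among all covering selections none totals below 21.

21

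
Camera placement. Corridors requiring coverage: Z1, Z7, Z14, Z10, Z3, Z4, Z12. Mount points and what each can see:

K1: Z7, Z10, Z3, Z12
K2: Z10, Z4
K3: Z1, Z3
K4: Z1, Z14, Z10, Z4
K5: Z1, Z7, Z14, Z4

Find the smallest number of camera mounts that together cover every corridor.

K1, K4 together cover {Z1, Z7, Z14, Z10, Z3, Z4, Z12} — every corridor.
No single camera mount contains all 7 corridors, so 2 is optimal.

2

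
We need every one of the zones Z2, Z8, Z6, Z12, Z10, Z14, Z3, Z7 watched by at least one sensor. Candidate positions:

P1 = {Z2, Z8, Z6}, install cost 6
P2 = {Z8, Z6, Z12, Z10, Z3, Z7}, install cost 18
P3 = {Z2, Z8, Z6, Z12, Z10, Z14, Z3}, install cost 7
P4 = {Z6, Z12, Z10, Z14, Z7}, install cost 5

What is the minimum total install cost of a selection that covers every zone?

P3, P4 cover every zone at install cost 7 + 5 = 12.
Any cover uses at least 2 sensor positions; among all covering selections none totals below 12.

12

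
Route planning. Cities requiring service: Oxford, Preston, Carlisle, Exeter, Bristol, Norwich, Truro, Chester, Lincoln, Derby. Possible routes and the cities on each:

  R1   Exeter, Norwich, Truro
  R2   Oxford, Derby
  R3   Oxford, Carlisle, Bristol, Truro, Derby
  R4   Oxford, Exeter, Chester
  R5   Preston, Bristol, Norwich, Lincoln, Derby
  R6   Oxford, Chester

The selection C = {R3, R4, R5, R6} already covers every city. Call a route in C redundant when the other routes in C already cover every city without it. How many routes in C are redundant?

1

Drop R3: Carlisle, Truro uncovered — not redundant.
Drop R4: Exeter uncovered — not redundant.
Drop R5: Preston, Norwich, Lincoln uncovered — not redundant.
Drop R6: the rest still cover every city — redundant.
1 redundant: R6.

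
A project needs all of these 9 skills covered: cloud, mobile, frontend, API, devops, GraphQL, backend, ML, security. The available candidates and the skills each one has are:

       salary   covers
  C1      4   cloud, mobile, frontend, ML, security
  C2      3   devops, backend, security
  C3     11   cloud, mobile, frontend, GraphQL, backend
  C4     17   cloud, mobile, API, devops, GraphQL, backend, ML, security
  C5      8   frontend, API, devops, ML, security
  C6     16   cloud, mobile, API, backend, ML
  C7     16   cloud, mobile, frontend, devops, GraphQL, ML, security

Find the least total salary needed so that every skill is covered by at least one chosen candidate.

C3, C5 cover every skill at salary 11 + 8 = 19.
Any cover uses at least 2 candidates; among all covering selections none totals below 19.
Greedy by coverage-per-salary would pick C1, C2, C5, C3 for 26 — worse than the optimum 19.

19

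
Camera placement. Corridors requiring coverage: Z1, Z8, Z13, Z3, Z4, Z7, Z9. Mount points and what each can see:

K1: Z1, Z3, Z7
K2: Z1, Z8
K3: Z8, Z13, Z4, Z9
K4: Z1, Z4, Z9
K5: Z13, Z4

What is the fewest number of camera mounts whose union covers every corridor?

2

K1, K3 together cover {Z1, Z8, Z13, Z3, Z4, Z7, Z9} — every corridor.
No single camera mount contains all 7 corridors, so 2 is optimal.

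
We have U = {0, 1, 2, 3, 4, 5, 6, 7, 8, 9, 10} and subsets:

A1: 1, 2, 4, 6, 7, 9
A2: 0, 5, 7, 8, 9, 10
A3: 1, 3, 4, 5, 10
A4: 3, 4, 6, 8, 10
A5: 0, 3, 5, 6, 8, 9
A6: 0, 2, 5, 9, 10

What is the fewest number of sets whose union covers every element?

A1, A2, A3 together cover {0, 1, 2, 3, 4, 5, 6, 7, 8, 9, 10} — every element.
No 2 of the 6 sets cover everything (all 15 pairs fall short), so 3 is minimum.

3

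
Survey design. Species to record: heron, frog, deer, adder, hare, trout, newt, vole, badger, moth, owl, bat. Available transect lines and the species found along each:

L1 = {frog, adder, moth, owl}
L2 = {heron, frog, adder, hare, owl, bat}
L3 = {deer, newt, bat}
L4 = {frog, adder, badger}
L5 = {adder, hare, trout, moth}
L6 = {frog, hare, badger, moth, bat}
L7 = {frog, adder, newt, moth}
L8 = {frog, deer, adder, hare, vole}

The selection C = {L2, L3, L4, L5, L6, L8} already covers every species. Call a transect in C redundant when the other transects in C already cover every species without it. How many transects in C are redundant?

Drop L2: heron, owl uncovered — not redundant.
Drop L3: newt uncovered — not redundant.
Drop L4: the rest still cover every species — redundant.
Drop L5: trout uncovered — not redundant.
Drop L6: the rest still cover every species — redundant.
Drop L8: vole uncovered — not redundant.
2 redundant: L4, L6.

2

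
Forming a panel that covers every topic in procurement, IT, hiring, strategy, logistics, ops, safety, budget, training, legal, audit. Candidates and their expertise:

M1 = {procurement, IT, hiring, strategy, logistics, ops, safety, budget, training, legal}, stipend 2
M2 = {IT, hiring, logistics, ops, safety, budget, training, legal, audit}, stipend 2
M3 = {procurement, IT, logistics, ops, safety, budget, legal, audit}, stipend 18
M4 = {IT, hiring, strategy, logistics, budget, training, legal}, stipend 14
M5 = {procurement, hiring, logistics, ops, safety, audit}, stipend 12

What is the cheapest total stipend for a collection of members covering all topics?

4

M1, M2 cover every topic at stipend 2 + 2 = 4.
Any cover uses at least 2 members; among all covering selections none totals below 4.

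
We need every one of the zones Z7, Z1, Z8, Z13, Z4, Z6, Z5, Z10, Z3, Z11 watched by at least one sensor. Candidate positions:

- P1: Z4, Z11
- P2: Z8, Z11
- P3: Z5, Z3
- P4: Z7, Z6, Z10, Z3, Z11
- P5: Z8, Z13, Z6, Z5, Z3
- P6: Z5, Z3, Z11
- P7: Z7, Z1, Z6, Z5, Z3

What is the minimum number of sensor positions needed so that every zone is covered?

P1, P4, P5, P7 together cover {Z7, Z1, Z8, Z13, Z4, Z6, Z5, Z10, Z3, Z11} — every zone.
No 3 of the 7 sensor positions cover everything (all 35 triples fall short), so 4 is minimum.

4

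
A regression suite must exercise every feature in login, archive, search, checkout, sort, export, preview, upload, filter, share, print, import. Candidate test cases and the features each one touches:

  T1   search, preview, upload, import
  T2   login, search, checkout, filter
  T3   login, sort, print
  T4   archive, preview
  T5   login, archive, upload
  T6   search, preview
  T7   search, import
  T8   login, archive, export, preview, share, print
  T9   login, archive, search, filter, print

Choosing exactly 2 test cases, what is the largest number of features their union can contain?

9

Choosing T1, T8 covers {login, archive, search, export, preview, upload, share, print, import} — 9 features.
No choice of 2 test cases does better; here checkout, sort, filter are left uncovered.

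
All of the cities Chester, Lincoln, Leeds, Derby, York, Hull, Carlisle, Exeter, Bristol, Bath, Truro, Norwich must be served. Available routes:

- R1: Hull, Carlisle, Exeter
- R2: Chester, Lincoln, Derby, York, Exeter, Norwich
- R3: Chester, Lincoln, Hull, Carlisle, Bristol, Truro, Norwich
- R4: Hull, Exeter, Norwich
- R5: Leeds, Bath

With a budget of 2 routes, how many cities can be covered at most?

10

Choosing R2, R3 covers {Chester, Lincoln, Derby, York, Hull, Carlisle, Exeter, Bristol, Truro, Norwich} — 10 cities.
No choice of 2 routes does better; here Leeds, Bath are left uncovered.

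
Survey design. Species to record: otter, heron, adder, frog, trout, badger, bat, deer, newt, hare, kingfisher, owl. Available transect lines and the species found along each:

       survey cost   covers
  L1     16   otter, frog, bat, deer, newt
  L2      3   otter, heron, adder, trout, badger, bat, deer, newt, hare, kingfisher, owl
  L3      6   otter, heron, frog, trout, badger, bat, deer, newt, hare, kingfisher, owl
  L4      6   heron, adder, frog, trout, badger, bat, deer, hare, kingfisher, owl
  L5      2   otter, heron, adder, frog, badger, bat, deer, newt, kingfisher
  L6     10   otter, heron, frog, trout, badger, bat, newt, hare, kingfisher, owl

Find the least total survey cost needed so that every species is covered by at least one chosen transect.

L2, L5 cover every species at survey cost 3 + 2 = 5.
Any cover uses at least 2 transects; among all covering selections none totals below 5.

5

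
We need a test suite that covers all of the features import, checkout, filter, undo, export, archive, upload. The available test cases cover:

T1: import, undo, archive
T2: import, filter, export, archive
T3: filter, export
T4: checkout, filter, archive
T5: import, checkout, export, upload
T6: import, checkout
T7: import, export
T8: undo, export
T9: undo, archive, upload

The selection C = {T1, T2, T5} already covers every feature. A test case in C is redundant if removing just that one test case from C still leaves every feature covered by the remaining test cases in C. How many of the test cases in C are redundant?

0

Drop T1: undo uncovered — not redundant.
Drop T2: filter uncovered — not redundant.
Drop T5: checkout, upload uncovered — not redundant.
None of the test cases in C is redundant.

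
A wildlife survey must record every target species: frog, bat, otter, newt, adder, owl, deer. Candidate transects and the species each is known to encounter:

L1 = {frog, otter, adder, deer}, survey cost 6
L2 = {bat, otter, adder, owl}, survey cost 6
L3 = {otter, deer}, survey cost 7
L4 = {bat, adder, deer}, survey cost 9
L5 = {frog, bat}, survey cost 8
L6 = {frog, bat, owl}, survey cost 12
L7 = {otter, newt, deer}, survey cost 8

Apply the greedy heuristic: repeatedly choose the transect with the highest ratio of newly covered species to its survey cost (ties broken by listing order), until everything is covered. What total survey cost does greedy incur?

20

Pick 1: L1 adds 4 new (frog, otter, adder, deer) at survey cost 6 (ratio 4/6).
Pick 2: L2 adds 2 new (bat, owl) at survey cost 6 (ratio 2/6).
Pick 3: L7 adds 1 new (newt) at survey cost 8 (ratio 1/8).
Greedy total survey cost: 6 + 6 + 8 = 20.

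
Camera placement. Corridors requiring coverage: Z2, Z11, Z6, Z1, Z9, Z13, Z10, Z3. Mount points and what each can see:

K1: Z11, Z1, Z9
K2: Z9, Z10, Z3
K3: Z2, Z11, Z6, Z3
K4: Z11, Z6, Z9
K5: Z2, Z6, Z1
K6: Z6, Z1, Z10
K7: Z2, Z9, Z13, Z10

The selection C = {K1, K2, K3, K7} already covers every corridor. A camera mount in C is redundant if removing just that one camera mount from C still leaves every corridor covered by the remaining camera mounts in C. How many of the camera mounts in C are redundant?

Drop K1: Z1 uncovered — not redundant.
Drop K2: the rest still cover every corridor — redundant.
Drop K3: Z6 uncovered — not redundant.
Drop K7: Z13 uncovered — not redundant.
1 redundant: K2.

1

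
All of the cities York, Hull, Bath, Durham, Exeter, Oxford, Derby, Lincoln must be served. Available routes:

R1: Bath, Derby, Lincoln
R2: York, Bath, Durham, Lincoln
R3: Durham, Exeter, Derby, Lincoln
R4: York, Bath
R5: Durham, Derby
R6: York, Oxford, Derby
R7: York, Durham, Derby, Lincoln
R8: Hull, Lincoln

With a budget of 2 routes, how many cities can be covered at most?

Choosing R2, R3 covers {York, Bath, Durham, Exeter, Derby, Lincoln} — 6 cities.
No choice of 2 routes does better; here Hull, Oxford are left uncovered.

6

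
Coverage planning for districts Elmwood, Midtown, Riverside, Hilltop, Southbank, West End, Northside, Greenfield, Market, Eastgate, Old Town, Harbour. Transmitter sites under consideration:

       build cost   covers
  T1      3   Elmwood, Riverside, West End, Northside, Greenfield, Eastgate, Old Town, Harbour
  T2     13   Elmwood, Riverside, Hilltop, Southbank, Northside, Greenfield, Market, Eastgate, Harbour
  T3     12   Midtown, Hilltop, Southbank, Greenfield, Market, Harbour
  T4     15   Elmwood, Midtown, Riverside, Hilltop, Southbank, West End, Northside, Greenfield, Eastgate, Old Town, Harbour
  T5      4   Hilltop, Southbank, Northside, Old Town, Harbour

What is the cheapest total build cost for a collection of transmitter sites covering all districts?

T1, T3 cover every district at build cost 3 + 12 = 15.
Any cover uses at least 2 transmitter sites; among all covering selections none totals below 15.
Greedy by coverage-per-build cost would pick T1, T5, T3 for 19 — worse than the optimum 15.

15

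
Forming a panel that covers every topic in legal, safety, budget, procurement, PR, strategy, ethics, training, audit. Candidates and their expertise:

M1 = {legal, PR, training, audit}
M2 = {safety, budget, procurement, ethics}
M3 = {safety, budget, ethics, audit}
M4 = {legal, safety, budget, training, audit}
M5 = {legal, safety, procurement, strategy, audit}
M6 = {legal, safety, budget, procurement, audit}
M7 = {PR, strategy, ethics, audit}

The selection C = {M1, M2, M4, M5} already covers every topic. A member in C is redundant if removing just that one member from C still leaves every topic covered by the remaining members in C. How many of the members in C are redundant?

Drop M1: PR uncovered — not redundant.
Drop M2: ethics uncovered — not redundant.
Drop M4: the rest still cover every topic — redundant.
Drop M5: strategy uncovered — not redundant.
1 redundant: M4.

1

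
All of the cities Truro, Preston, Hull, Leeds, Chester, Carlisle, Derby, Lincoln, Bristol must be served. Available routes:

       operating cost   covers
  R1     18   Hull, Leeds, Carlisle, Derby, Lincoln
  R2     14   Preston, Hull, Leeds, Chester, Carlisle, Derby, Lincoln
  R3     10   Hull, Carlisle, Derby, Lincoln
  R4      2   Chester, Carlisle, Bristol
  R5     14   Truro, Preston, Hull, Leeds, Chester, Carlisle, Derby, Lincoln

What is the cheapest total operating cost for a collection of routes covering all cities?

R4, R5 cover every city at operating cost 2 + 14 = 16.
Any cover uses at least 2 routes; among all covering selections none totals below 16.

16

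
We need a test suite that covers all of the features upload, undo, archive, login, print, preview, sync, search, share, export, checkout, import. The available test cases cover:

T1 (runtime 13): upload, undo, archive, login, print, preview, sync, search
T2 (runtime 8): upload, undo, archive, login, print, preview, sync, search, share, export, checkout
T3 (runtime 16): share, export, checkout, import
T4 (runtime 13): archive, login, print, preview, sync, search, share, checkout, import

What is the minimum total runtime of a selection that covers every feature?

21

T2, T4 cover every feature at runtime 8 + 13 = 21.
Any cover uses at least 2 test cases; among all covering selections none totals below 21.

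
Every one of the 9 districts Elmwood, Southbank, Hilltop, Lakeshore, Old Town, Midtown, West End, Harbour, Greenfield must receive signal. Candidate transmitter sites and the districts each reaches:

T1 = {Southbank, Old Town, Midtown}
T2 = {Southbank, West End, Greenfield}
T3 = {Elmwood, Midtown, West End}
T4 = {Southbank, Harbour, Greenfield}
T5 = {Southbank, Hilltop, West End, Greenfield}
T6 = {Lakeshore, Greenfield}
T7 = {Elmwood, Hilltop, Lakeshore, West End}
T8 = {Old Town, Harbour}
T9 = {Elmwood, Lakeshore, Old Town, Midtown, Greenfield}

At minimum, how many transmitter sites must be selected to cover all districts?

T1, T4, T7 together cover {Elmwood, Southbank, Hilltop, Lakeshore, Old Town, Midtown, West End, Harbour, Greenfield} — every district.
No 2 of the 9 transmitter sites cover everything (all 36 pairs fall short), so 3 is minimum.

3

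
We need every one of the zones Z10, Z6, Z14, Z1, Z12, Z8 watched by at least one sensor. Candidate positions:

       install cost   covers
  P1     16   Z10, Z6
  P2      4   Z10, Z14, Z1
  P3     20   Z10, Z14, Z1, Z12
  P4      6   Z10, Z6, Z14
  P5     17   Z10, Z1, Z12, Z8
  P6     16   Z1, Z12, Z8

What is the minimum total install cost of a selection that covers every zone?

22

P4, P6 cover every zone at install cost 6 + 16 = 22.
Any cover uses at least 2 sensor positions; among all covering selections none totals below 22.
Greedy by coverage-per-install cost would pick P2, P4, P6 for 26 — worse than the optimum 22.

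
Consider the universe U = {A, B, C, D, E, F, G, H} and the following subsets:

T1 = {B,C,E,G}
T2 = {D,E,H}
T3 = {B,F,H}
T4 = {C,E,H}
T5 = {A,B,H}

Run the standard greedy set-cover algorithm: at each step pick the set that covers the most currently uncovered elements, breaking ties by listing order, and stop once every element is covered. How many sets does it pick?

4

Pick 1: T1 covers 4 new elements (B, C, E, G).
Pick 2: T2 covers 2 new elements (D, H).
Pick 3: T3 covers 1 new elements (F).
Pick 4: T5 covers 1 new elements (A).
Greedy uses 4 sets.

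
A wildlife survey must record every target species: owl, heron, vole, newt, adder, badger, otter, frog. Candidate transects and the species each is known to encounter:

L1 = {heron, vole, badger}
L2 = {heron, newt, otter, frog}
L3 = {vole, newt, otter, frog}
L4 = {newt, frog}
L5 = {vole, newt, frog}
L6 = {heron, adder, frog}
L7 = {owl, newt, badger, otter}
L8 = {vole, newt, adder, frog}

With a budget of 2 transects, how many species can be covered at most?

7

Choosing L6, L7 covers {owl, heron, newt, adder, badger, otter, frog} — 7 species.
No choice of 2 transects does better; here vole is left uncovered.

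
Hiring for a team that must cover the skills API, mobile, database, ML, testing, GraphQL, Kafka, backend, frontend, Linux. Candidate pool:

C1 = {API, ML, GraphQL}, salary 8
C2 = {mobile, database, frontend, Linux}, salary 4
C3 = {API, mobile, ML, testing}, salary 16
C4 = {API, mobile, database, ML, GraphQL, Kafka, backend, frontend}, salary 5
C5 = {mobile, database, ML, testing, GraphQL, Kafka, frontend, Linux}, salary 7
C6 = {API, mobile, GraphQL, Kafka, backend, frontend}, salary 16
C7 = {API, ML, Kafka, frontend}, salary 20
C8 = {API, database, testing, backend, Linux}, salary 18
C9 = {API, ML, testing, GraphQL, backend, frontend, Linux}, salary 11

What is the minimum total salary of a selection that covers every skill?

C4, C5 cover every skill at salary 5 + 7 = 12.
Any cover uses at least 2 candidates; among all covering selections none totals below 12.

12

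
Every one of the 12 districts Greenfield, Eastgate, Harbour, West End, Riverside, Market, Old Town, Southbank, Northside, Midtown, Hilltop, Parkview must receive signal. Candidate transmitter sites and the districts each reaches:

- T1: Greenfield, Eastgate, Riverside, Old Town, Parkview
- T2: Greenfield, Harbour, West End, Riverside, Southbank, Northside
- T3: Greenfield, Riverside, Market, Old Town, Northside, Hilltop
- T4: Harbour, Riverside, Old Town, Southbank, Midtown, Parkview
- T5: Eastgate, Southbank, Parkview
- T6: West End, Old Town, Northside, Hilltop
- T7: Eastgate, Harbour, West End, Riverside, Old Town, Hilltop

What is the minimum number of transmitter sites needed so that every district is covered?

3

T3, T4, T7 together cover {Greenfield, Eastgate, Harbour, West End, Riverside, Market, Old Town, Southbank, Northside, Midtown, Hilltop, Parkview} — every district.
No 2 of the 7 transmitter sites cover everything (all 21 pairs fall short), so 3 is minimum.
Greedy (largest uncovered first) would take T2, T1, T3, T4 — 4 transmitter sites — but 3 suffice.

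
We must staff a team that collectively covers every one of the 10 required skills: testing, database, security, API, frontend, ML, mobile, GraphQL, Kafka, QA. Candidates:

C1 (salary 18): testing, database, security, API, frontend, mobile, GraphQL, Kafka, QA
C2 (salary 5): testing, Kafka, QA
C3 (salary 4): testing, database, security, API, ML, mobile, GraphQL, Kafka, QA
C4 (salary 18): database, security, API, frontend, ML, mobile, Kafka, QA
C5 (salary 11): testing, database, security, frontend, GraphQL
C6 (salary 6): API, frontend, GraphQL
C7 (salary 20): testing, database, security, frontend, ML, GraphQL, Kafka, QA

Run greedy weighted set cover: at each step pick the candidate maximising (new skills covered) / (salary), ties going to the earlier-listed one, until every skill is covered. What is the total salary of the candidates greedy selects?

Pick 1: C3 adds 9 new (testing, database, security, API, ML, mobile, GraphQL, Kafka, QA) at salary 4 (ratio 9/4).
Pick 2: C6 adds 1 new (frontend) at salary 6 (ratio 1/6).
Greedy total salary: 4 + 6 = 10.

10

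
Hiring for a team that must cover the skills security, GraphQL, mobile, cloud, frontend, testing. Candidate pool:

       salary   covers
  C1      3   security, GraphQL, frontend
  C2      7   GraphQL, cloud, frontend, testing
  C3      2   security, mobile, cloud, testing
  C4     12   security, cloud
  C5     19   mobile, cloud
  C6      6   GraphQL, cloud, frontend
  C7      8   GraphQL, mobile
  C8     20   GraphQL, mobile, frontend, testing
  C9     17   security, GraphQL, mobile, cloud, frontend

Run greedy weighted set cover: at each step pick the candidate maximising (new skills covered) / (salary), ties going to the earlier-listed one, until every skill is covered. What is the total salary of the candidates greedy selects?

5

Pick 1: C3 adds 4 new (security, mobile, cloud, testing) at salary 2 (ratio 4/2).
Pick 2: C1 adds 2 new (GraphQL, frontend) at salary 3 (ratio 2/3).
Greedy total salary: 2 + 3 = 5.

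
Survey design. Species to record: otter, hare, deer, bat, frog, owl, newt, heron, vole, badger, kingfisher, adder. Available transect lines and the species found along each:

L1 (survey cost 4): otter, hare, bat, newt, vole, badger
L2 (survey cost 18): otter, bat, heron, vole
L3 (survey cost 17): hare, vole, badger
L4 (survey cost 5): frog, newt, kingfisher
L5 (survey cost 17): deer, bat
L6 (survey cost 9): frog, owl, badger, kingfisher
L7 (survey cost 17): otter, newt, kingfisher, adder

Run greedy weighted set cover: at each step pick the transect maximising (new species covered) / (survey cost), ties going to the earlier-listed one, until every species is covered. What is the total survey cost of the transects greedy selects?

Pick 1: L1 adds 6 new (otter, hare, bat, newt, vole, badger) at survey cost 4 (ratio 6/4).
Pick 2: L4 adds 2 new (frog, kingfisher) at survey cost 5 (ratio 2/5).
Pick 3: L6 adds 1 new (owl) at survey cost 9 (ratio 1/9).
Pick 4: L5 adds 1 new (deer) at survey cost 17 (ratio 1/17).
Pick 5: L7 adds 1 new (adder) at survey cost 17 (ratio 1/17).
Pick 6: L2 adds 1 new (heron) at survey cost 18 (ratio 1/18).
Greedy total survey cost: 4 + 5 + 9 + 17 + 17 + 18 = 70. (The true optimum is 65, so greedy overshoots here.)

70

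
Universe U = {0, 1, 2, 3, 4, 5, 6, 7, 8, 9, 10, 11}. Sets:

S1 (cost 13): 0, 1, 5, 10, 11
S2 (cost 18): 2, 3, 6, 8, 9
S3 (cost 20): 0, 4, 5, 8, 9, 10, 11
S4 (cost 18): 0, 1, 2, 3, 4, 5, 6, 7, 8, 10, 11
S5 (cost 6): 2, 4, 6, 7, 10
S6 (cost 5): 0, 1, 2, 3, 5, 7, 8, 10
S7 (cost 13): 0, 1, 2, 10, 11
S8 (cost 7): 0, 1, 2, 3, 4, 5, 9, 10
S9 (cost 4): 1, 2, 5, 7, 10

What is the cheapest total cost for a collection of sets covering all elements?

S4, S8 cover every element at cost 18 + 7 = 25.
Any cover uses at least 2 sets; among all covering selections none totals below 25.
Greedy by coverage-per-cost would pick S6, S5, S8, S1 for 31 — worse than the optimum 25.

25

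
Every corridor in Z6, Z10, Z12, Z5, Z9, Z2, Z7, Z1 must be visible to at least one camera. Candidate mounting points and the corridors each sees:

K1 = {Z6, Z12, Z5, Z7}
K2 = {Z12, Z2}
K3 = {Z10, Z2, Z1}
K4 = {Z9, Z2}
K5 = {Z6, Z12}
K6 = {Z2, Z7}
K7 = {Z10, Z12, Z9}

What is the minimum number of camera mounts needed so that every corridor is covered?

3

K1, K3, K4 together cover {Z6, Z10, Z12, Z5, Z9, Z2, Z7, Z1} — every corridor.
No 2 of the 7 camera mounts cover everything (all 21 pairs fall short), so 3 is minimum.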